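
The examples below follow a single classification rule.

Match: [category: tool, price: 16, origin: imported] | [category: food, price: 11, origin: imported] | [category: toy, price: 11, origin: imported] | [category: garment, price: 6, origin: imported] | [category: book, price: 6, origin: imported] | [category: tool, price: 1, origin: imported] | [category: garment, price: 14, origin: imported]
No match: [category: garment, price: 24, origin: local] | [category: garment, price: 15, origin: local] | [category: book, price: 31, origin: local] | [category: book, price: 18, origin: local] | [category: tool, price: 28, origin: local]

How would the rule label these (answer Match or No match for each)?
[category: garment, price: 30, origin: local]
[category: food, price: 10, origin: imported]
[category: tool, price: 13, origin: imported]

Every 'Match' example satisfies: origin is imported. None of the 'No match' examples do.

No match, Match, Match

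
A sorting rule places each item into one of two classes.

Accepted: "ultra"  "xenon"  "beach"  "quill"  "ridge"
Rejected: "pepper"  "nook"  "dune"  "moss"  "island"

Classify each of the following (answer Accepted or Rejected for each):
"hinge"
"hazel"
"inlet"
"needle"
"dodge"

The classifier is using: odd length.
"hinge": length 5, satisfies this → Accepted. "hazel": length 5, satisfies this → Accepted. "inlet": length 5, satisfies this → Accepted. "needle": length 6, doesn't match → Rejected. "dodge": length 5, satisfies this → Accepted.

Accepted, Accepted, Accepted, Rejected, Accepted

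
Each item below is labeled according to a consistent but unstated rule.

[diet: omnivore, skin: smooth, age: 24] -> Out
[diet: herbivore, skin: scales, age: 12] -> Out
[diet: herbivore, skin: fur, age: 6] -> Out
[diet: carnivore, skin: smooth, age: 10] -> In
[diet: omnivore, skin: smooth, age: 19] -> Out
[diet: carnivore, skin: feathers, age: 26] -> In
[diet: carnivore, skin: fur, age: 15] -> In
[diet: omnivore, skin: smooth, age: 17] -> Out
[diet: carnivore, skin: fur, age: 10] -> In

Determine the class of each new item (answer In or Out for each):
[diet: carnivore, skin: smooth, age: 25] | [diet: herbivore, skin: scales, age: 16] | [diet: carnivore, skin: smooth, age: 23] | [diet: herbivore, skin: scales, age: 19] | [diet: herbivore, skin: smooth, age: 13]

All 'In' examples share one property — diet is carnivore — and every 'Out' example lacks it.
[diet: carnivore, skin: smooth, age: 25]: diet is carnivore, satisfies this → In. [diet: herbivore, skin: scales, age: 16]: diet is herbivore, doesn't match → Out. [diet: carnivore, skin: smooth, age: 23]: diet is carnivore, satisfies this → In. [diet: herbivore, skin: scales, age: 19]: diet is herbivore, doesn't match → Out. [diet: herbivore, skin: smooth, age: 13]: diet is herbivore, doesn't match → Out.

In, Out, In, Out, Out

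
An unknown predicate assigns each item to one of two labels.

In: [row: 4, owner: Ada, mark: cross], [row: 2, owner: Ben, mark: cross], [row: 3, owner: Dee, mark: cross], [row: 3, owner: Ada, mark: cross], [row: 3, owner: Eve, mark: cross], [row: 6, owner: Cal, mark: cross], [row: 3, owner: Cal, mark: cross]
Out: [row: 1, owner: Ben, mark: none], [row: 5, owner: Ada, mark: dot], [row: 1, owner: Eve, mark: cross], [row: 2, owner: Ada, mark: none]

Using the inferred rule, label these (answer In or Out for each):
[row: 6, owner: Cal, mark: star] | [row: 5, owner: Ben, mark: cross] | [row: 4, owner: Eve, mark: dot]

The distinguishing property — mark is cross AND row ≥ 2 — holds for all the 'In' cases and none of the 'Out' cases.
[row: 6, owner: Cal, mark: star] — mark is star, row = 6, hence Out.
[row: 5, owner: Ben, mark: cross] — mark is cross, row = 5, hence In.
[row: 4, owner: Eve, mark: dot] — mark is dot, row = 4, hence Out.

Out, In, Out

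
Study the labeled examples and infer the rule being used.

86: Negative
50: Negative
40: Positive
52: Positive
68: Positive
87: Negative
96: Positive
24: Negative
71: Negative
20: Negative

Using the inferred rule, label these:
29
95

Negative, Negative

'Positive' ⟺ multiple of 4 AND at least 40.
29: 29 = 4·7 + 1, 29 < 40, fails this test → Negative.
95: 95 = 4·23 + 3, 95 ≥ 40, fails this test → Negative.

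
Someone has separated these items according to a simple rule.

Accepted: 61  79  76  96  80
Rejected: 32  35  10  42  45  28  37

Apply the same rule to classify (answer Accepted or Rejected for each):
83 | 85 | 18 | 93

Accepted, Accepted, Rejected, Accepted

Every 'Accepted' example satisfies: at least 61. None of the 'Rejected' examples do.
83 → 83 ≥ 61 → Accepted.
85 → 85 ≥ 61 → Accepted.
18 → 18 < 61 → Rejected.
93 → 93 ≥ 61 → Accepted.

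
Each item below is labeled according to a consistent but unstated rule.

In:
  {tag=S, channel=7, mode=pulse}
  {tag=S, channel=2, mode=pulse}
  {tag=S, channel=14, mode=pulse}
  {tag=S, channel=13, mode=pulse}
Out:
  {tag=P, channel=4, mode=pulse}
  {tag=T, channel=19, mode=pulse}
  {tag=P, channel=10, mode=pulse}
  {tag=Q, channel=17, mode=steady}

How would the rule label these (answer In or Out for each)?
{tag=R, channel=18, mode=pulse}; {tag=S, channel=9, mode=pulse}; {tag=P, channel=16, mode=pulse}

Out, In, Out

Rule: tag is S. This holds for each 'In' example and fails for each 'Out' one.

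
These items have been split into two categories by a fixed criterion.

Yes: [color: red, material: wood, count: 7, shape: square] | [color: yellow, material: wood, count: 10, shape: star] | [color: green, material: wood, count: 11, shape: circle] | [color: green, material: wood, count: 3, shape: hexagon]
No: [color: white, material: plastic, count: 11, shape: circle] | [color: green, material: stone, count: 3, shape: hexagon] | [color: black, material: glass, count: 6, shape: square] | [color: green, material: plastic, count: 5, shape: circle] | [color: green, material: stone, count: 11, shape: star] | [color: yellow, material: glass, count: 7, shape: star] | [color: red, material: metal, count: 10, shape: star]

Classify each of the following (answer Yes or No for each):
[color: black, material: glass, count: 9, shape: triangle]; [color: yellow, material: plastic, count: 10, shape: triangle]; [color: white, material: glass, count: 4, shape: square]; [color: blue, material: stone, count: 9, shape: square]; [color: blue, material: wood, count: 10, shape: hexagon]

No, No, No, No, Yes

Comparing the two groups points to one rule — material is wood.
[color: black, material: glass, count: 9, shape: triangle]: material is glass — fails the rule, so No.
[color: yellow, material: plastic, count: 10, shape: triangle]: material is plastic — fails the rule, so No.
[color: white, material: glass, count: 4, shape: square]: material is glass — fails the rule, so No.
[color: blue, material: stone, count: 9, shape: square]: material is stone — fails the rule, so No.
[color: blue, material: wood, count: 10, shape: hexagon]: material is wood — checks out, so Yes.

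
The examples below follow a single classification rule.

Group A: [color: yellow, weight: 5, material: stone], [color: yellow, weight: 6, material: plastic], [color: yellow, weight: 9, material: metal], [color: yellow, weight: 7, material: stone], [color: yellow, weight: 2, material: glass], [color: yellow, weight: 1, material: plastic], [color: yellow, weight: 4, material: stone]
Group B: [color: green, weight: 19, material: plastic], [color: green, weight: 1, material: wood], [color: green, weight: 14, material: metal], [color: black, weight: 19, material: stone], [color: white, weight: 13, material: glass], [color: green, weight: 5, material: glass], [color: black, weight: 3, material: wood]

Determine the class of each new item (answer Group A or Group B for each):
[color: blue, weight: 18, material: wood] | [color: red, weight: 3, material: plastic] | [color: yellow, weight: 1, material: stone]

The pattern is that an item is 'Group A' exactly when: color is yellow.

Group B, Group B, Group A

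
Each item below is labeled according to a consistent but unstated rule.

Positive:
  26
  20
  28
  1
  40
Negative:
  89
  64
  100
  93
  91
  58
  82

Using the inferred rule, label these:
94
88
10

Negative, Negative, Positive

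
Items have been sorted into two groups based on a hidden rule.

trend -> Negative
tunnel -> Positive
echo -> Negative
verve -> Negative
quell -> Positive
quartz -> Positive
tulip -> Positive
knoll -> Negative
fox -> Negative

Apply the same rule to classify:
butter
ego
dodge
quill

Positive, Negative, Negative, Positive

Looking at the examples, the only property every 'Positive' case has and every 'Negative' case lacks is: contains 'u'.
Positive: butter, since has 'u'.
Negative: ego, since no 'u'.
Negative: dodge, since no 'u'.
Positive: quill, since has 'u'.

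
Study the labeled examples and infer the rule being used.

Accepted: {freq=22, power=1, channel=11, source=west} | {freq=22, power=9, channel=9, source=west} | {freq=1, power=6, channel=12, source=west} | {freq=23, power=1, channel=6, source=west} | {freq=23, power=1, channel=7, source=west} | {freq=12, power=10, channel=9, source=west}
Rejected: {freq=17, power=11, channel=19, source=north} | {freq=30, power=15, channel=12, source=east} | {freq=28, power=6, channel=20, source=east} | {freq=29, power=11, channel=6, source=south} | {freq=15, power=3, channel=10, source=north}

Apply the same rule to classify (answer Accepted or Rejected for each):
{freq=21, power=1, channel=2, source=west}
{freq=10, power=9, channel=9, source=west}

Accepted, Accepted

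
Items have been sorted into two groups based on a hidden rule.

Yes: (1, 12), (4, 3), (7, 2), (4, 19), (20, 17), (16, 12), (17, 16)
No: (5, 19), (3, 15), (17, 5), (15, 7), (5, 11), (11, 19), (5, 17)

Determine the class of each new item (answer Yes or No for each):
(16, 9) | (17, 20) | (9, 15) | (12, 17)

Yes, Yes, No, Yes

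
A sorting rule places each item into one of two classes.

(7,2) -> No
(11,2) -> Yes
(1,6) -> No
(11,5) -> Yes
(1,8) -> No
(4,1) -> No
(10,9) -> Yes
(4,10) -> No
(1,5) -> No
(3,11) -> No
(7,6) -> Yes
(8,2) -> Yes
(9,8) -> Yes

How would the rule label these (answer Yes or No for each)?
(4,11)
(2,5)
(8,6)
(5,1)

No, No, Yes, No

One predicate separates the groups cleanly: first > second AND sum ≥ 10.
No: (4,11), since 4 < 11, 4+11 = 15. No: (2,5), since 2 < 5, 2+5 = 7. Yes: (8,6), since 8 > 6, 8+6 = 14. No: (5,1), since 5 > 1, 5+1 = 6.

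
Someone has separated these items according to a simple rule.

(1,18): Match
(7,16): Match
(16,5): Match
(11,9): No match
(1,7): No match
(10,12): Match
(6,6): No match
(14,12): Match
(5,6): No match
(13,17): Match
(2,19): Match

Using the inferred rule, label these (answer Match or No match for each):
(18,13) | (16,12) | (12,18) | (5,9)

Match, Match, Match, No match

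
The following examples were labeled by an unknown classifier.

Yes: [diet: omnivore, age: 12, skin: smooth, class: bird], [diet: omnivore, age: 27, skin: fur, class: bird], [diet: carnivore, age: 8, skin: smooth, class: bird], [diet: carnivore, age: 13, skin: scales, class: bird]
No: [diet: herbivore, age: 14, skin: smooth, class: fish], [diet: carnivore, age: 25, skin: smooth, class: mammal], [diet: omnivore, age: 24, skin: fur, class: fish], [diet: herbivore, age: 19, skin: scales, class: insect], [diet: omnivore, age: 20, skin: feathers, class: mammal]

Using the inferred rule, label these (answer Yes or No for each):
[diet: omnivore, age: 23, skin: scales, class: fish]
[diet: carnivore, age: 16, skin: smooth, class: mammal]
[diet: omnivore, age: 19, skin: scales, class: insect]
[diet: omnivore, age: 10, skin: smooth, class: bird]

The common property of the 'Yes' items is: class is bird. No 'No' item has it.
[diet: omnivore, age: 23, skin: scales, class: fish]: No (class is fish). [diet: carnivore, age: 16, skin: smooth, class: mammal]: No (class is mammal). [diet: omnivore, age: 19, skin: scales, class: insect]: No (class is insect). [diet: omnivore, age: 10, skin: smooth, class: bird]: Yes (class is bird).

No, No, No, Yes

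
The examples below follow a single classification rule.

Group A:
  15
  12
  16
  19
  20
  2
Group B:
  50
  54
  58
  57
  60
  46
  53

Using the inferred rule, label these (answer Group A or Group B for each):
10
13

Group A, Group A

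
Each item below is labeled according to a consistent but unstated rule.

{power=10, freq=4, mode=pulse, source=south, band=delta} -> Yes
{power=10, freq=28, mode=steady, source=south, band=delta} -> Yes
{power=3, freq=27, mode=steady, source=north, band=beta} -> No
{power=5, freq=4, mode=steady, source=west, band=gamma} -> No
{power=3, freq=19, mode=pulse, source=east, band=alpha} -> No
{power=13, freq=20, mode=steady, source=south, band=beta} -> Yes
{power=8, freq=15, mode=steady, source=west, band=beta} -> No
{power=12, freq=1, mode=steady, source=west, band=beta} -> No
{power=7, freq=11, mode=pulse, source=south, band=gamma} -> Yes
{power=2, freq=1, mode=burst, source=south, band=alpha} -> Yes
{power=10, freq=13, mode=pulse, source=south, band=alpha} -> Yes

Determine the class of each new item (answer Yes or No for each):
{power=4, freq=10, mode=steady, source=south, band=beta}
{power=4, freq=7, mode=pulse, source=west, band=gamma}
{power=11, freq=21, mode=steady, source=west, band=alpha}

The common property of the 'Yes' items is: source is south. No 'No' item has it.

Yes, No, No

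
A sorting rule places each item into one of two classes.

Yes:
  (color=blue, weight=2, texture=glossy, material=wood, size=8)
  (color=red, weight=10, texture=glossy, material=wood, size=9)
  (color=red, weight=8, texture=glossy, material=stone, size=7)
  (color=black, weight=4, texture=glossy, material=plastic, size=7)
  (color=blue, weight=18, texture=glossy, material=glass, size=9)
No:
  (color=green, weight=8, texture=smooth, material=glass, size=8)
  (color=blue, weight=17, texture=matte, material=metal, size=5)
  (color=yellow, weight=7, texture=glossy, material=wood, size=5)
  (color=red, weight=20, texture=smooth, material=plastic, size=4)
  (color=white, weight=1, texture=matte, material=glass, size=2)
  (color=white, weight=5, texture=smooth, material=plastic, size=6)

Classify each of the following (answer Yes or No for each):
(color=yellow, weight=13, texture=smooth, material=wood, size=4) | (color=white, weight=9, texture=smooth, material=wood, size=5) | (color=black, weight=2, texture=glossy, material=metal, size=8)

No, No, Yes

One predicate separates the groups cleanly: texture is glossy AND size ≥ 6.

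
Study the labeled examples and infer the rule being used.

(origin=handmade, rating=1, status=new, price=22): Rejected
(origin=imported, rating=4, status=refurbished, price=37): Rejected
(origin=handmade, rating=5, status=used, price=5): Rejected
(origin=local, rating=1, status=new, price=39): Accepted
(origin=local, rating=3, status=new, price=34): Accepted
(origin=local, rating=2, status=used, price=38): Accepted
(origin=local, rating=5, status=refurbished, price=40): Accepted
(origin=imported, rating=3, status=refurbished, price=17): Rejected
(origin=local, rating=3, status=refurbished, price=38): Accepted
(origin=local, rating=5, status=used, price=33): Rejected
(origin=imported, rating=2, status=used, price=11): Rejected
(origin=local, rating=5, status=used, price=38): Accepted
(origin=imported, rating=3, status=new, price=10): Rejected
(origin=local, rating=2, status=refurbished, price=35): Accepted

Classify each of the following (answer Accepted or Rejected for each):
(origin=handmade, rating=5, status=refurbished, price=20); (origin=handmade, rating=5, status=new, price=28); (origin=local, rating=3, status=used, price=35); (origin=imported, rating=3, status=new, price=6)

Rule: origin is local AND price ≥ 34. This holds for each 'Accepted' example and fails for each 'Rejected' one.
(origin=handmade, rating=5, status=refurbished, price=20): Rejected (origin is handmade, price = 20). (origin=handmade, rating=5, status=new, price=28): Rejected (origin is handmade, price = 28). (origin=local, rating=3, status=used, price=35): Accepted (origin is local, price = 35). (origin=imported, rating=3, status=new, price=6): Rejected (origin is imported, price = 6).

Rejected, Rejected, Accepted, Rejected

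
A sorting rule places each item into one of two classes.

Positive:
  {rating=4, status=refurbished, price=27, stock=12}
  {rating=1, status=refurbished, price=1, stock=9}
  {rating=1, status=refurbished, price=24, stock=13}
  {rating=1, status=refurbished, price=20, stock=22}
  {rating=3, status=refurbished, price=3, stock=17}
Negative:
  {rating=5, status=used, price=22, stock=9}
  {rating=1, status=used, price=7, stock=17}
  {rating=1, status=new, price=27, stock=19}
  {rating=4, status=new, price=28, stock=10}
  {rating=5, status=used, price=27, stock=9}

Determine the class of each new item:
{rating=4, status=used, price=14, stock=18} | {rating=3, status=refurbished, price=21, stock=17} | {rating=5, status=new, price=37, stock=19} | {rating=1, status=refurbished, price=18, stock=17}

Negative, Positive, Negative, Positive

Checking candidate rules against both groups, what survives is: status is refurbished.
{rating=4, status=used, price=14, stock=18}: status is used — does not satisfy this, so Negative. {rating=3, status=refurbished, price=21, stock=17}: status is refurbished — satisfies this, so Positive. {rating=5, status=new, price=37, stock=19}: status is new — does not satisfy this, so Negative. {rating=1, status=refurbished, price=18, stock=17}: status is refurbished — satisfies this, so Positive.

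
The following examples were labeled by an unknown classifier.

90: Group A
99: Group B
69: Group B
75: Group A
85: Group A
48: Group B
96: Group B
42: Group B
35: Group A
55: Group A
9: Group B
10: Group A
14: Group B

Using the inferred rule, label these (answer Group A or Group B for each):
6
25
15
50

All 'Group A' examples share one property — multiple of 5 — and every 'Group B' example lacks it.
6 — 6 = 5·1 + 1, hence Group B. 25 — 25 = 5·5, hence Group A. 15 — 15 = 5·3, hence Group A. 50 — 50 = 5·10, hence Group A.

Group B, Group A, Group A, Group A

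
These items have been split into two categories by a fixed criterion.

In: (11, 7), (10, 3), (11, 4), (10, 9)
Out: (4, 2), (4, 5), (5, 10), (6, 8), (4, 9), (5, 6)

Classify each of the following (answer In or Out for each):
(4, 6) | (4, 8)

Rule: first ≥ 7. This holds for each 'In' example and fails for each 'Out' one.

Out, Out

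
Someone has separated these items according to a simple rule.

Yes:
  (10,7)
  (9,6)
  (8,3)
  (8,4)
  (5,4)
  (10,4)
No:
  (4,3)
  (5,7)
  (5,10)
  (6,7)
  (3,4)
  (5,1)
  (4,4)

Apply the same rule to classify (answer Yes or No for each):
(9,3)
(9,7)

Yes, Yes

The common property of the 'Yes' items is: first > second AND sum ≥ 8. No 'No' item has it.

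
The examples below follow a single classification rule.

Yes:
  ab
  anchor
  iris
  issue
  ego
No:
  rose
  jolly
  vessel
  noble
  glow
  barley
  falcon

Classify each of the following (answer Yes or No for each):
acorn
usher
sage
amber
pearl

Looking at the examples, the only property every 'Yes' case has and every 'No' case lacks is: starts with a vowel.
acorn: starts with 'a' — has this property, so Yes. usher: starts with 'u' — has this property, so Yes. sage: starts with 's' — fails the rule, so No. amber: starts with 'a' — has this property, so Yes. pearl: starts with 'p' — fails the rule, so No.

Yes, Yes, No, Yes, No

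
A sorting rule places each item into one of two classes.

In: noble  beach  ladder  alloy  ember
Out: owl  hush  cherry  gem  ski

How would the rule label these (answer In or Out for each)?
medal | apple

In, In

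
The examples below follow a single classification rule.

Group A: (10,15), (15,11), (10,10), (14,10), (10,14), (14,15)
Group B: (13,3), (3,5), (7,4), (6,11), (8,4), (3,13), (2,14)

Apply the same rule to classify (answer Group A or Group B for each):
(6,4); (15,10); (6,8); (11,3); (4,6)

A rule that fits every label: sum ≥ 20 — true of each 'Group A' example, false of each 'Group B' one.

Group B, Group A, Group B, Group B, Group B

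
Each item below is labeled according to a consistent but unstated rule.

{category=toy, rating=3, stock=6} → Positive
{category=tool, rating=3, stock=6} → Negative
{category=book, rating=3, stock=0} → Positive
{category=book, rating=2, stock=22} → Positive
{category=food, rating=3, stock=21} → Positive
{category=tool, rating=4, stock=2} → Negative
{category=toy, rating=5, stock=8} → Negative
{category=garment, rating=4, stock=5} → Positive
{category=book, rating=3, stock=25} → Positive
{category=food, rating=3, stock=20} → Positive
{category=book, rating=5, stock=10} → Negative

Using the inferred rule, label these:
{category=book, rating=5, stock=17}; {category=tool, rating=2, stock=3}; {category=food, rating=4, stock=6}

All 'Positive' examples share one property — category is not tool AND rating ≤ 4 — and every 'Negative' example lacks it.
{category=book, rating=5, stock=17}: category is book, rating = 5, does not fit → Negative.
{category=tool, rating=2, stock=3}: category is tool, rating = 2, does not fit → Negative.
{category=food, rating=4, stock=6}: category is food, rating = 4, passes → Positive.

Negative, Negative, Positive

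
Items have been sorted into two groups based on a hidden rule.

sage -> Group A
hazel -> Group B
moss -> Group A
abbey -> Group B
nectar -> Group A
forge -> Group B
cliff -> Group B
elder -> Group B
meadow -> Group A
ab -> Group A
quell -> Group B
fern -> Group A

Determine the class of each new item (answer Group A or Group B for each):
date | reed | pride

Group A, Group A, Group B

Looking at the examples, the only property every 'Group A' case has and every 'Group B' case lacks is: even length.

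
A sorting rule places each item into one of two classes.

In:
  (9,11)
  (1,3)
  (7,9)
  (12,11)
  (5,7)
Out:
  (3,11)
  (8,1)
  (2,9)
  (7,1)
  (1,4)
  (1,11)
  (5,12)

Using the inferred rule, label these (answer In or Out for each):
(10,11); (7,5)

All 'In' examples share one property — |first − second| ≤ 2 — and every 'Out' example lacks it.
(10,11): In (|10−11| = 1). (7,5): In (|7−5| = 2).

In, In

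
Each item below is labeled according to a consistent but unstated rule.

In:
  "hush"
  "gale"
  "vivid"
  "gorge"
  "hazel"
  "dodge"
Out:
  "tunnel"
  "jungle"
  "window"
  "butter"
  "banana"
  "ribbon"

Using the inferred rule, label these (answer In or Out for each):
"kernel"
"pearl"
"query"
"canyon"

The pattern is that an item is 'In' exactly when: length ≤ 5.

Out, In, In, Out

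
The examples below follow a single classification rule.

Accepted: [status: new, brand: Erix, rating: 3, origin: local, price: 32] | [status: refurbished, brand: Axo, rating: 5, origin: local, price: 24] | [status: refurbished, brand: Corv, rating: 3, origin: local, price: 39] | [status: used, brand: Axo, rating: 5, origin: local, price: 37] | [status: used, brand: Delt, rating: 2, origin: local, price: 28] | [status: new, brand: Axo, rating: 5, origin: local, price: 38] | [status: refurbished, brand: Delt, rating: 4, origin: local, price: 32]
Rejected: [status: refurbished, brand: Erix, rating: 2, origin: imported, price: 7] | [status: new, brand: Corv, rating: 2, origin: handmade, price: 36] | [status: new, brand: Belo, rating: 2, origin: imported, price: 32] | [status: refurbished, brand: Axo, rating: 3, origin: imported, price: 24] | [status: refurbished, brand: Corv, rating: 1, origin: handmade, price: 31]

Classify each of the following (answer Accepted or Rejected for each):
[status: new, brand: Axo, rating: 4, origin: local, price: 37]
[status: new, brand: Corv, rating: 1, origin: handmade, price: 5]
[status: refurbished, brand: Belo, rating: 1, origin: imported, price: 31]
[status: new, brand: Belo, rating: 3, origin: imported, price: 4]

Accepted, Rejected, Rejected, Rejected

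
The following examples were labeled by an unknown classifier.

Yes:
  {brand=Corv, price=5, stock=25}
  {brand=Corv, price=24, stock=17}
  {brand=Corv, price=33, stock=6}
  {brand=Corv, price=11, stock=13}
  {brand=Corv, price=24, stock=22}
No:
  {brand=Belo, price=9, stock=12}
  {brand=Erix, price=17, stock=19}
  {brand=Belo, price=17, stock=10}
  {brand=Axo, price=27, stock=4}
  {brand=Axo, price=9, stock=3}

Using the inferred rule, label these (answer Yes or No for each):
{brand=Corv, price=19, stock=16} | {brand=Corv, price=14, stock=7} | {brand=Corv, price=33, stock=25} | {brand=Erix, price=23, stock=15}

Looking at the examples, the only property every 'Yes' case has and every 'No' case lacks is: brand is Corv.
Yes: {brand=Corv, price=19, stock=16}, since brand is Corv.
Yes: {brand=Corv, price=14, stock=7}, since brand is Corv.
Yes: {brand=Corv, price=33, stock=25}, since brand is Corv.
No: {brand=Erix, price=23, stock=15}, since brand is Erix.

Yes, Yes, Yes, No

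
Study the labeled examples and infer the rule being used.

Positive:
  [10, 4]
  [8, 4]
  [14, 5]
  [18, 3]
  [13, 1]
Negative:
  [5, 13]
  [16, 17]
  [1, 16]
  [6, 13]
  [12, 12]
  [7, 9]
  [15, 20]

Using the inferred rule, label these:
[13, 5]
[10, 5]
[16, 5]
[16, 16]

'Positive' ⟺ first > second.
[13, 5]: 13 > 5, qualifies → Positive. [10, 5]: 10 > 5, qualifies → Positive. [16, 5]: 16 > 5, qualifies → Positive. [16, 16]: 16 = 16, does not pass → Negative.

Positive, Positive, Positive, Negative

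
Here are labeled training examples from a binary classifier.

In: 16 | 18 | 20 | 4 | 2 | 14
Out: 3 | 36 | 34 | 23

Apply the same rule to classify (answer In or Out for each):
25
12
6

Every 'In' example satisfies: even AND at most 20. None of the 'Out' examples do.

Out, In, In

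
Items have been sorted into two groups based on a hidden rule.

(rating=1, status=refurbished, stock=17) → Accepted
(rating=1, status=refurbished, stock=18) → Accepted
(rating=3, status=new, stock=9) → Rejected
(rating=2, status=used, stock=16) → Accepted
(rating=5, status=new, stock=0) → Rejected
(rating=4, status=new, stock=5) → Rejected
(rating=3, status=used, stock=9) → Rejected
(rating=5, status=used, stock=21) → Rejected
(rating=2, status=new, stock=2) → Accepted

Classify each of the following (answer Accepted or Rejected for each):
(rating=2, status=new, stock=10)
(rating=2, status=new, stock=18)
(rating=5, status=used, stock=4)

'Accepted' ⟺ rating ≤ 2.
(rating=2, status=new, stock=10): rating = 2 — matches, so Accepted.
(rating=2, status=new, stock=18): rating = 2 — matches, so Accepted.
(rating=5, status=used, stock=4): rating = 5 — doesn't qualify, so Rejected.

Accepted, Accepted, Rejected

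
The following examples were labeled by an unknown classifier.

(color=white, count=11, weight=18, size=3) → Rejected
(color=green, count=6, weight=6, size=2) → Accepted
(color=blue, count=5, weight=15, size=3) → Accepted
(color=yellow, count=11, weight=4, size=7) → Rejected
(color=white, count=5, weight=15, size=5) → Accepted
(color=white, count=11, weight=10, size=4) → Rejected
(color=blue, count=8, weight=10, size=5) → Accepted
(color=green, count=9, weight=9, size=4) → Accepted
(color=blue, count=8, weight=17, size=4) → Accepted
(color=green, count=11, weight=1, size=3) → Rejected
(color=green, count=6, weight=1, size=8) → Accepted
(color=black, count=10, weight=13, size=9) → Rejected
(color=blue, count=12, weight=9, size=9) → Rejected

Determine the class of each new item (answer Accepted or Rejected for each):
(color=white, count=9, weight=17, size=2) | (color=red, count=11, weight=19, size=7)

Accepted, Rejected

The rule appears to be: count ≤ 9.
Accepted: (color=white, count=9, weight=17, size=2), since count = 9. Rejected: (color=red, count=11, weight=19, size=7), since count = 11.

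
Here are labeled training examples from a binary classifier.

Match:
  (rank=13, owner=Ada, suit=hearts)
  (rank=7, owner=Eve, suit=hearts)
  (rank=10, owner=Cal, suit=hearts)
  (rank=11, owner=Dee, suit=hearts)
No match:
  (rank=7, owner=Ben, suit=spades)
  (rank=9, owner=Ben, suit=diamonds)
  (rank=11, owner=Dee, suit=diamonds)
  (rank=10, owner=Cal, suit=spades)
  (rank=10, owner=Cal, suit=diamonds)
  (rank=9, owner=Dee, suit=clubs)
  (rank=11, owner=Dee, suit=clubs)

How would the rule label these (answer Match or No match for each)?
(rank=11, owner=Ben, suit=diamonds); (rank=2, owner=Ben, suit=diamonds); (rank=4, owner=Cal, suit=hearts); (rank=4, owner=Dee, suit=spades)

No match, No match, Match, No match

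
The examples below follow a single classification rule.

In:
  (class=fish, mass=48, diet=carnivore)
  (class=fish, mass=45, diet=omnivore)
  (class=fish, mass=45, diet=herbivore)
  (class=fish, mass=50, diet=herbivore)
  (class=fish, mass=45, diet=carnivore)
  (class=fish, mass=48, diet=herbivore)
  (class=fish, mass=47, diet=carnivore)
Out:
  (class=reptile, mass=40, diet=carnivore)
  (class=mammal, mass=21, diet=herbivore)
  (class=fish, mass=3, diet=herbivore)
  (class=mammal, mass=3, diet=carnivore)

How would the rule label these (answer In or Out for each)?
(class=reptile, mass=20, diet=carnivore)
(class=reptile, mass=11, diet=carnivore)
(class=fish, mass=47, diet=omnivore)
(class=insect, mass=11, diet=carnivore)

Out, Out, In, Out

The distinguishing property — mass ≥ 45 — holds for all the 'In' cases and none of the 'Out' cases.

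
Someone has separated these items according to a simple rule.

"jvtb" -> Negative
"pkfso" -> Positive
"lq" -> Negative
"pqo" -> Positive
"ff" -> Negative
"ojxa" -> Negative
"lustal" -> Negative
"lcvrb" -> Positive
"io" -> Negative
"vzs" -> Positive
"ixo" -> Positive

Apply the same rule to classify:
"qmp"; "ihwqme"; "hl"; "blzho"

Positive, Negative, Negative, Positive

Comparing the two groups points to one rule — odd length.
"qmp": length 3 — satisfies this, so Positive. "ihwqme": length 6 — doesn't qualify, so Negative. "hl": length 2 — doesn't qualify, so Negative. "blzho": length 5 — satisfies this, so Positive.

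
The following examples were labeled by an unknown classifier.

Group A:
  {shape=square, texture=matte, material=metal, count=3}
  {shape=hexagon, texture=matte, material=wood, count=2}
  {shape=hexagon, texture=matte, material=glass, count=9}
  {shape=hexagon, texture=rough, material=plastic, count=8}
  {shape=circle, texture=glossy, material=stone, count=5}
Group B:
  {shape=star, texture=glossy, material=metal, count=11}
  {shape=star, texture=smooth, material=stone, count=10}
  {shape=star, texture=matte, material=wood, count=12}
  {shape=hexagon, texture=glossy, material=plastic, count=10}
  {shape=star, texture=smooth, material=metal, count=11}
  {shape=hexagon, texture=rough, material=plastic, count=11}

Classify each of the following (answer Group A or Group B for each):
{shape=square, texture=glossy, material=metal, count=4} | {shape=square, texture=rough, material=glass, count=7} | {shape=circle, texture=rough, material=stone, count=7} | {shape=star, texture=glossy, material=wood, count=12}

Group A, Group A, Group A, Group B

A rule that fits every label: count ≤ 9 — true of each 'Group A' example, false of each 'Group B' one.
Group A: {shape=square, texture=glossy, material=metal, count=4}, since count = 4. Group A: {shape=square, texture=rough, material=glass, count=7}, since count = 7. Group A: {shape=circle, texture=rough, material=stone, count=7}, since count = 7. Group B: {shape=star, texture=glossy, material=wood, count=12}, since count = 12.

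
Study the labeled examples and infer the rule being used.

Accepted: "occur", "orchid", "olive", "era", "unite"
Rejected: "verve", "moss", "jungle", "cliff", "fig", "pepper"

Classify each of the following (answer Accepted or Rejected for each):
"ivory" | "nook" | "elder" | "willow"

Accepted, Rejected, Accepted, Rejected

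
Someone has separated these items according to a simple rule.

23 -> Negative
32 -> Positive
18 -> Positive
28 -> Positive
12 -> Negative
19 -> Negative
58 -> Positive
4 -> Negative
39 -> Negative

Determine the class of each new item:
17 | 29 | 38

One predicate separates the groups cleanly: even AND at least 18.
17: Negative (17 is odd, 17 < 18).
29: Negative (29 is odd, 29 ≥ 18).
38: Positive (38 is even, 38 ≥ 18).

Negative, Negative, Positive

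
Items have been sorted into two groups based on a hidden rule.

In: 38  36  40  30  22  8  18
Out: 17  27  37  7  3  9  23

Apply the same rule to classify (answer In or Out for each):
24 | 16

All 'In' examples share one property — even — and every 'Out' example lacks it.
24: 24 is even — satisfies this, so In.
16: 16 is even — satisfies this, so In.

In, In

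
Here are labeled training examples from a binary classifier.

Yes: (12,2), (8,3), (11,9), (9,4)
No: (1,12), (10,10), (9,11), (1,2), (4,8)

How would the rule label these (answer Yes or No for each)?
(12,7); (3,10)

Yes, No

The rule appears to be: first > second.
(12,7) — 12 > 7, hence Yes. (3,10) — 3 < 10, hence No.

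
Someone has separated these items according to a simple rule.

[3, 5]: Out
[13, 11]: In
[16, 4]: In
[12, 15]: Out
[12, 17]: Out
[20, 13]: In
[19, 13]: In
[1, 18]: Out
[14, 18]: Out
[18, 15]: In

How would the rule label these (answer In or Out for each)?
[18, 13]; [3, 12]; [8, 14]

'In' ⟺ first > second.
[18, 13]: In (18 > 13). [3, 12]: Out (3 < 12). [8, 14]: Out (8 < 14).

In, Out, Out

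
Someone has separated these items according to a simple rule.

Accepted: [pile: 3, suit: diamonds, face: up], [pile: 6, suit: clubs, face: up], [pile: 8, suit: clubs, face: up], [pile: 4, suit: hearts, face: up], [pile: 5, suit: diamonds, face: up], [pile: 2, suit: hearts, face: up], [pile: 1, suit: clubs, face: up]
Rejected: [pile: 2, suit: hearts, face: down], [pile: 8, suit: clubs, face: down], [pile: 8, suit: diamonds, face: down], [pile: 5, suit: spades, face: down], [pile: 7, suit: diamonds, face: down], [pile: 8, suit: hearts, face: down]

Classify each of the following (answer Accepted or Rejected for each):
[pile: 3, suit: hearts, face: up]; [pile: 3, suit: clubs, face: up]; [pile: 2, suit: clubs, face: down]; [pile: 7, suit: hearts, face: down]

Accepted, Accepted, Rejected, Rejected

Checking candidate rules against both groups, what survives is: face is up.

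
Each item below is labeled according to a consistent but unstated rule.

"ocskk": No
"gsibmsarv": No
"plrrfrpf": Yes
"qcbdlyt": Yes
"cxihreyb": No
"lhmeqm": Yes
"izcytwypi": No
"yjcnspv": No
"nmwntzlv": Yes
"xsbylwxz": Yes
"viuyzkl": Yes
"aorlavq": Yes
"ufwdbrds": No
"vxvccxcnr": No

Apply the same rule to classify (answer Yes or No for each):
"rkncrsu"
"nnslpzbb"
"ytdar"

No, Yes, No

All 'Yes' examples share one property — contains 'l' — and every 'No' example lacks it.
"rkncrsu" — no 'l', hence No. "nnslpzbb" — has 'l', hence Yes. "ytdar" — no 'l', hence No.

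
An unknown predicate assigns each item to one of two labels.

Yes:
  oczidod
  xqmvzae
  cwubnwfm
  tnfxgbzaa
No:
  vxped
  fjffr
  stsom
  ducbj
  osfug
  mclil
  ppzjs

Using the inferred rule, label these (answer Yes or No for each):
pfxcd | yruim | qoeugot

Every 'Yes' example satisfies: length ≥ 7. None of the 'No' examples do.
pfxcd: length 5, lacks this property → No.
yruim: length 5, lacks this property → No.
qoeugot: length 7, fits → Yes.

No, No, Yes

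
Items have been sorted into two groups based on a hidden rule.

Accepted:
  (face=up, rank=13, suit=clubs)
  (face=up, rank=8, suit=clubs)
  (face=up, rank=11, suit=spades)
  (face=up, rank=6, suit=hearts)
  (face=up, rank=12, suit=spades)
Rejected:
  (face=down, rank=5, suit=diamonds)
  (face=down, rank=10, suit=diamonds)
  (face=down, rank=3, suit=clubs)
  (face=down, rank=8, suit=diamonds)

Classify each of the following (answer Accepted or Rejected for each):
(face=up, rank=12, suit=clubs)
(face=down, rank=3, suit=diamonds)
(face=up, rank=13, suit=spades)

Accepted, Rejected, Accepted

Every 'Accepted' example satisfies: face is up. None of the 'Rejected' examples do.
(face=up, rank=12, suit=clubs) — face is up, hence Accepted. (face=down, rank=3, suit=diamonds) — face is down, hence Rejected. (face=up, rank=13, suit=spades) — face is up, hence Accepted.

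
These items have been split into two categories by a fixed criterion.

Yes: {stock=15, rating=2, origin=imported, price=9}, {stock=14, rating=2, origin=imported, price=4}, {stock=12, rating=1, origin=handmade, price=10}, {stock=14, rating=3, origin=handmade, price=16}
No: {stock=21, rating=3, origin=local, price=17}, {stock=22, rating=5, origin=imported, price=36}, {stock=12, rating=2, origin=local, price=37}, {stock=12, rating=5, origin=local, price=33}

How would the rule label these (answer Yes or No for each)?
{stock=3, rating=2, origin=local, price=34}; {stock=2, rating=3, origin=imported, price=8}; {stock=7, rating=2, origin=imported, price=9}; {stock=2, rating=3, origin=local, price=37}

No, Yes, Yes, No

The distinguishing property — price ≤ 16 — holds for all the 'Yes' cases and none of the 'No' cases.
No: {stock=3, rating=2, origin=local, price=34}, since price = 34. Yes: {stock=2, rating=3, origin=imported, price=8}, since price = 8. Yes: {stock=7, rating=2, origin=imported, price=9}, since price = 9. No: {stock=2, rating=3, origin=local, price=37}, since price = 37.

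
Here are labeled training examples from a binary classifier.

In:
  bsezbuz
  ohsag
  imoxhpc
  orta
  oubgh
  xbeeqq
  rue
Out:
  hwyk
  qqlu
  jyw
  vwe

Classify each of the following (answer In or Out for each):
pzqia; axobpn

In, In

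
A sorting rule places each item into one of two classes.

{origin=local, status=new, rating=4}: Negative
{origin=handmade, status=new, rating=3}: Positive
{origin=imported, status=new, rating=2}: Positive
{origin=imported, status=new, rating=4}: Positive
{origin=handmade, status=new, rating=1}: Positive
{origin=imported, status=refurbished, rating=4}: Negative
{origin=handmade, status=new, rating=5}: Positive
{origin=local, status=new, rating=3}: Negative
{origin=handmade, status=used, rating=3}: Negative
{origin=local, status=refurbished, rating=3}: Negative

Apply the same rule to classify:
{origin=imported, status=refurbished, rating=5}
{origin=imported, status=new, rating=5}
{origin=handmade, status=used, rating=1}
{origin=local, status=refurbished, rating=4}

Negative, Positive, Negative, Negative

Every 'Positive' example satisfies: status is new AND origin is not local. None of the 'Negative' examples do.
{origin=imported, status=refurbished, rating=5}: status is refurbished, origin is imported — does not satisfy this, so Negative.
{origin=imported, status=new, rating=5}: status is new, origin is imported — qualifies, so Positive.
{origin=handmade, status=used, rating=1}: status is used, origin is handmade — does not satisfy this, so Negative.
{origin=local, status=refurbished, rating=4}: status is refurbished, origin is local — does not satisfy this, so Negative.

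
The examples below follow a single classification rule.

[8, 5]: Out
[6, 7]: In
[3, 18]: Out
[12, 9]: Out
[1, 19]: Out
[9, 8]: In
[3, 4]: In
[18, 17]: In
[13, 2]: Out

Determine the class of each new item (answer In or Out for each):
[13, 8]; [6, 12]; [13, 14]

The rule appears to be: |first − second| ≤ 1.
[13, 8] — |13−8| = 5, hence Out. [6, 12] — |6−12| = 6, hence Out. [13, 14] — |13−14| = 1, hence In.

Out, Out, In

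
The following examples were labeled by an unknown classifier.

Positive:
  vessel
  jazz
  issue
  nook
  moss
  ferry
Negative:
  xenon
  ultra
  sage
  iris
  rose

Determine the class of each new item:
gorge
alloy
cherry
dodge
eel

Negative, Positive, Positive, Negative, Positive

The rule appears to be: has a double letter.
gorge: Negative (no doubled letter).
alloy: Positive ('ll' doubled).
cherry: Positive ('rr' doubled).
dodge: Negative (no doubled letter).
eel: Positive ('ee' doubled).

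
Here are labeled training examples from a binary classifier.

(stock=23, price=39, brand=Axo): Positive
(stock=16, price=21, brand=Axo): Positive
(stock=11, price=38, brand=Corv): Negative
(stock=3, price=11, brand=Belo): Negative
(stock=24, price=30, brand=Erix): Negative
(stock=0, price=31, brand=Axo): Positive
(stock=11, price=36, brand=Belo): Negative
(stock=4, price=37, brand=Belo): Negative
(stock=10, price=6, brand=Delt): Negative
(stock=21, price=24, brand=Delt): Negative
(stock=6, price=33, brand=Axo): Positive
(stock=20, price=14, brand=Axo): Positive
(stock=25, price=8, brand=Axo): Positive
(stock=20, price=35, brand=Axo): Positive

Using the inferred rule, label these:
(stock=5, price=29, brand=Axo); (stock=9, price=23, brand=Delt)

Positive, Negative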